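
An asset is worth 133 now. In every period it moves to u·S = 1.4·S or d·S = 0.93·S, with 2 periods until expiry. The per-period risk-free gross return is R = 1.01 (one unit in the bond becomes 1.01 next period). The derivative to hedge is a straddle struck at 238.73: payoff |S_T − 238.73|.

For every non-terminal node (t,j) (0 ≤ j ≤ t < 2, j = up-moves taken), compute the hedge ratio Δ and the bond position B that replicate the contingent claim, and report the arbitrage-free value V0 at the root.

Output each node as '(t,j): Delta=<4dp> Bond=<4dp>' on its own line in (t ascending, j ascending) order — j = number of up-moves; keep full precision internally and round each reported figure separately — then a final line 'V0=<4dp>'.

Risk-neutral probability p* = (R−d)/(u−d) = (1.01−0.93)/(1.4−0.93) = 0.1702.
Terminal payoffs: V(2,0)=123.6983, V(2,1)=65.5640, V(2,2)=21.9500
Node (1,0) S=123.6900: V=(p*·65.5640+(1−p*)·123.6983)/1.01=112.6763; Δ=(65.5640−123.6983)/(173.1660−115.0317)=-1.0000; B=V−Δ·S=236.3663
Node (1,1) S=186.2000: V=(p*·21.9500+(1−p*)·65.5640)/1.01=57.5647; Δ=(21.9500−65.5640)/(260.6800−173.1660)=-0.4984; B=V−Δ·S=150.3604
Node (0,0) S=133.0000: V=(p*·57.5647+(1−p*)·112.6763)/1.01=102.2729; Δ=(57.5647−112.6763)/(186.2000−123.6900)=-0.8816; B=V−Δ·S=219.5317
The time-0 hedge costs 102.2729, which is the no-arbitrage price.

(0,0): Delta=-0.8816 Bond=219.5317
(1,0): Delta=-1.0000 Bond=236.3663
(1,1): Delta=-0.4984 Bond=150.3604
V0=102.2729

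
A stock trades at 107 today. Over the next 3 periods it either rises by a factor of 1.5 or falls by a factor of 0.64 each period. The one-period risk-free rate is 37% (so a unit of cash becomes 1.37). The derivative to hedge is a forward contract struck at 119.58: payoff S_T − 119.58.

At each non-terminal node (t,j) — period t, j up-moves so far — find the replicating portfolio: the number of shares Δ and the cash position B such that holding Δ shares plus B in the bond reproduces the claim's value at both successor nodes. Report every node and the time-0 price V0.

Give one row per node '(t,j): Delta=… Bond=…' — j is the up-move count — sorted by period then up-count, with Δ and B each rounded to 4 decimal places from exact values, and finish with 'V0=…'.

The replicating-portfolio and risk-neutral prices coincide; use p* = (1.37−0.64)/(1.5−0.64) = 0.8488 for the latter.
Terminal values V(3,·): V(3,0)=-91.5306, V(3,1)=-53.8392, V(3,2)=34.5000, V(3,3)=241.5450
Node (2,0) S=43.8272: V=(p*·-53.8392+(1−p*)·-91.5306)/1.37=-43.4575; Δ=(-53.8392−-91.5306)/(65.7408−28.0494)=1.0000; B=V−Δ·S=-87.2847
Node (2,1) S=102.7200: V=(p*·34.5000+(1−p*)·-53.8392)/1.37=15.4353; Δ=(34.5000−-53.8392)/(154.0800−65.7408)=1.0000; B=V−Δ·S=-87.2847
Node (2,2) S=240.7500: V=(p*·241.5450+(1−p*)·34.5000)/1.37=153.4653; Δ=(241.5450−34.5000)/(361.1250−154.0800)=1.0000; B=V−Δ·S=-87.2847
Node (1,0) S=68.4800: V=(p*·15.4353+(1−p*)·-43.4575)/1.37=4.7686; Δ=(15.4353−-43.4575)/(102.7200−43.8272)=1.0000; B=V−Δ·S=-63.7114
Node (1,1) S=160.5000: V=(p*·153.4653+(1−p*)·15.4353)/1.37=96.7886; Δ=(153.4653−15.4353)/(240.7500−102.7200)=1.0000; B=V−Δ·S=-63.7114
Node (0,0) S=107.0000: V=(p*·96.7886+(1−p*)·4.7686)/1.37=60.4953; Δ=(96.7886−4.7686)/(160.5000−68.4800)=1.0000; B=V−Δ·S=-46.5047
Self-financing check: at every node Δ·S+B equals the discounted successor values.

(0,0): Delta=1.0000 Bond=-46.5047
(1,0): Delta=1.0000 Bond=-63.7114
(1,1): Delta=1.0000 Bond=-63.7114
(2,0): Delta=1.0000 Bond=-87.2847
(2,1): Delta=1.0000 Bond=-87.2847
(2,2): Delta=1.0000 Bond=-87.2847
V0=60.4953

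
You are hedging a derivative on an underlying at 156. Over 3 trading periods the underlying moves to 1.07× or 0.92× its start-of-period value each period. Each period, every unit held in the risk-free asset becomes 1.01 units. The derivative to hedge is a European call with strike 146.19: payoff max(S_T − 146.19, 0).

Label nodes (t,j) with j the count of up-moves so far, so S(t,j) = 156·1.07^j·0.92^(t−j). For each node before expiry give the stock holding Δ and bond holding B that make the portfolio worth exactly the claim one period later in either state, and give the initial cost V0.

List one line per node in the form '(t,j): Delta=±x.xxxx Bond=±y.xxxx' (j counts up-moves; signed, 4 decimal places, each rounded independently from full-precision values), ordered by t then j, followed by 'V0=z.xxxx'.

The replicating-portfolio and risk-neutral prices coincide; use p* = (1.01−0.92)/(1.07−0.92) = 0.6000 for the latter.
Terminal values V(3,·): V(3,0)=0.0000, V(3,1)=0.0000, V(3,2)=18.1260, V(3,3)=44.9167
(2,0): S=132.0384. Δ = (V_up−V_dn)/(S_up−S_dn) = (0.0000−0.0000)/(141.2811−121.4753) = 0.0000. V = [p*·0.0000 + (1−p*)·0.0000]/1.01 = 0.0000. B = V − Δ·S = 0.0000.
(2,1): S=153.5664. Δ = (V_up−V_dn)/(S_up−S_dn) = (18.1260−0.0000)/(164.3160−141.2811) = 0.7869. V = [p*·18.1260 + (1−p*)·0.0000]/1.01 = 10.7679. B = V − Δ·S = -110.0724.
(2,2): S=178.6044. Δ = (V_up−V_dn)/(S_up−S_dn) = (44.9167−18.1260)/(191.1067−164.3160) = 1.0000. V = [p*·44.9167 + (1−p*)·18.1260]/1.01 = 33.8618. B = V − Δ·S = -144.7426.
(1,0): S=143.5200. Δ = (V_up−V_dn)/(S_up−S_dn) = (10.7679−0.0000)/(153.5664−132.0384) = 0.5002. V = [p*·10.7679 + (1−p*)·0.0000]/1.01 = 6.3968. B = V − Δ·S = -65.3895.
(1,1): S=166.9200. Δ = (V_up−V_dn)/(S_up−S_dn) = (33.8618−10.7679)/(178.6044−153.5664) = 0.9224. V = [p*·33.8618 + (1−p*)·10.7679]/1.01 = 24.3805. B = V − Δ·S = -129.5787.
(0,0): S=156.0000. Δ = (V_up−V_dn)/(S_up−S_dn) = (24.3805−6.3968)/(166.9200−143.5200) = 0.7685. V = [p*·24.3805 + (1−p*)·6.3968]/1.01 = 17.0168. B = V − Δ·S = -102.8743.
Self-financing check: at every node Δ·S+B equals the discounted successor values.

(0,0): Delta=0.7685 Bond=-102.8743
(1,0): Delta=0.5002 Bond=-65.3895
(1,1): Delta=0.9224 Bond=-129.5787
(2,0): Delta=0.0000 Bond=0.0000
(2,1): Delta=0.7869 Bond=-110.0724
(2,2): Delta=1.0000 Bond=-144.7426
V0=17.0168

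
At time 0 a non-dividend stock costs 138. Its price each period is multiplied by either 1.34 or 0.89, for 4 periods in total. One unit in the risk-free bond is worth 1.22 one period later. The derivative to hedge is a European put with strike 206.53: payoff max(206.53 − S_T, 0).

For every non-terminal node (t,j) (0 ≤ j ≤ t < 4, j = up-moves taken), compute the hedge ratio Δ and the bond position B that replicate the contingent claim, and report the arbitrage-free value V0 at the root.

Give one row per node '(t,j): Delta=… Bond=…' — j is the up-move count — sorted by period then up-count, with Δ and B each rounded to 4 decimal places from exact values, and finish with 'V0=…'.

Since d<R<u, set p* = (R−d)/(u−d) = 0.7333; price each node as the discounted p*-expectation of its children.
At expiry t=4: V(4,0)=119.9457, V(4,1)=76.1671, V(4,2)=10.2533, V(4,3)=0.0000, V(4,4)=0.0000
Node (3,0) S=97.2857: V=(p*·76.1671+(1−p*)·119.9457)/1.22=72.0012; Δ=(76.1671−119.9457)/(130.3629−86.5843)=-1.0000; B=V−Δ·S=169.2869
Node (3,1) S=146.4751: V=(p*·10.2533+(1−p*)·76.1671)/1.22=22.8118; Δ=(10.2533−76.1671)/(196.2767−130.3629)=-1.0000; B=V−Δ·S=169.2869
Node (3,2) S=220.5356: V=(p*·0.0000+(1−p*)·10.2533)/1.22=2.2412; Δ=(0.0000−10.2533)/(295.5177−196.2767)=-0.1033; B=V−Δ·S=25.0263
Node (3,3) S=332.0424: V=(p*·0.0000+(1−p*)·0.0000)/1.22=0.0000; Δ=(0.0000−0.0000)/(444.9368−295.5177)=0.0000; B=V−Δ·S=0.0000
Node (2,0) S=109.3098: V=(p*·22.8118+(1−p*)·72.0012)/1.22=29.4499; Δ=(22.8118−72.0012)/(146.4751−97.2857)=-1.0000; B=V−Δ·S=138.7597
Node (2,1) S=164.5788: V=(p*·2.2412+(1−p*)·22.8118)/1.22=6.3333; Δ=(2.2412−22.8118)/(220.5356−146.4751)=-0.2778; B=V−Δ·S=52.0457
Node (2,2) S=247.7928: V=(p*·0.0000+(1−p*)·2.2412)/1.22=0.4899; Δ=(0.0000−2.2412)/(332.0424−220.5356)=-0.0201; B=V−Δ·S=5.4702
Node (1,0) S=122.8200: V=(p*·6.3333+(1−p*)·29.4499)/1.22=10.2441; Δ=(6.3333−29.4499)/(164.5788−109.3098)=-0.4183; B=V−Δ·S=61.6143
Node (1,1) S=184.9200: V=(p*·0.4899+(1−p*)·6.3333)/1.22=1.6788; Δ=(0.4899−6.3333)/(247.7928−164.5788)=-0.0702; B=V−Δ·S=14.6642
Node (0,0) S=138.0000: V=(p*·1.6788+(1−p*)·10.2441)/1.22=3.2482; Δ=(1.6788−10.2441)/(184.9200−122.8200)=-0.1379; B=V−Δ·S=22.2822
The time-0 hedge costs 3.2482, which is the no-arbitrage price.

(0,0): Delta=-0.1379 Bond=22.2822
(1,0): Delta=-0.4183 Bond=61.6143
(1,1): Delta=-0.0702 Bond=14.6642
(2,0): Delta=-1.0000 Bond=138.7597
(2,1): Delta=-0.2778 Bond=52.0457
(2,2): Delta=-0.0201 Bond=5.4702
(3,0): Delta=-1.0000 Bond=169.2869
(3,1): Delta=-1.0000 Bond=169.2869
(3,2): Delta=-0.1033 Bond=25.0263
(3,3): Delta=0.0000 Bond=0.0000
V0=3.2482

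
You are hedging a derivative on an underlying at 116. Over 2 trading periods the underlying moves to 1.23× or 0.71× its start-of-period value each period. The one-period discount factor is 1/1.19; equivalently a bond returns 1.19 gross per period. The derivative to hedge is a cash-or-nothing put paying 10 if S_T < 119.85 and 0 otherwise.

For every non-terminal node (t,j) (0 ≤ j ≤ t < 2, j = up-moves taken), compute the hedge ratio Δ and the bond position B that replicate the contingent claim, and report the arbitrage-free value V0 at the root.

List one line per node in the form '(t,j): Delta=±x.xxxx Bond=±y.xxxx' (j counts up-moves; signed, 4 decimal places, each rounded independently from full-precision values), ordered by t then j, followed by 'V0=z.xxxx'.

Risk-neutral probability p* = (R−d)/(u−d) = (1.19−0.71)/(1.23−0.71) = 0.9231.
Terminal payoffs: V(2,0)=10.0000, V(2,1)=10.0000, V(2,2)=0.0000
Node (1,0) S=82.3600: V=(p*·10.0000+(1−p*)·10.0000)/1.19=8.4034; Δ=(10.0000−10.0000)/(101.3028−58.4756)=0.0000; B=V−Δ·S=8.4034
Node (1,1) S=142.6800: V=(p*·0.0000+(1−p*)·10.0000)/1.19=0.6464; Δ=(0.0000−10.0000)/(175.4964−101.3028)=-0.1348; B=V−Δ·S=19.8772
Node (0,0) S=116.0000: V=(p*·0.6464+(1−p*)·8.4034)/1.19=1.0446; Δ=(0.6464−8.4034)/(142.6800−82.3600)=-0.1286; B=V−Δ·S=15.9618
Self-financing check: at every node Δ·S+B equals the discounted successor values.

(0,0): Delta=-0.1286 Bond=15.9618
(1,0): Delta=0.0000 Bond=8.4034
(1,1): Delta=-0.1348 Bond=19.8772
V0=1.0446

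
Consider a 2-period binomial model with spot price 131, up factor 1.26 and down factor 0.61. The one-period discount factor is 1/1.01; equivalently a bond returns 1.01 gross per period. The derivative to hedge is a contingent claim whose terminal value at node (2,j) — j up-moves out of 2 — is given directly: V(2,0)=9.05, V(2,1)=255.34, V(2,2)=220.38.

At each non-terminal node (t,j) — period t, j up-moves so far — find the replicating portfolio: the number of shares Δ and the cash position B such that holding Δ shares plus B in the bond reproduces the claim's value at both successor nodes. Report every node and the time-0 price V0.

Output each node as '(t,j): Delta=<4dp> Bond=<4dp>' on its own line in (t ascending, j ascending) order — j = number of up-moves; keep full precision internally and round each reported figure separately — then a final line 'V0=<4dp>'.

No-arbitrage ⇒ martingale measure with p* = (R−d)/(u−d) = 0.6154.
Terminal payoffs: V(2,0)=9.0500, V(2,1)=255.3400, V(2,2)=220.3800
(1,0): S=79.9100. Δ = (V_up−V_dn)/(S_up−S_dn) = (255.3400−9.0500)/(100.6866−48.7451) = 4.7417. V = [p*·255.3400 + (1−p*)·9.0500]/1.01 = 159.0228. B = V − Δ·S = -219.8848.
(1,1): S=165.0600. Δ = (V_up−V_dn)/(S_up−S_dn) = (220.3800−255.3400)/(207.9756−100.6866) = -0.3258. V = [p*·220.3800 + (1−p*)·255.3400]/1.01 = 231.5110. B = V − Δ·S = 285.2957.
(0,0): S=131.0000. Δ = (V_up−V_dn)/(S_up−S_dn) = (231.5110−159.0228)/(165.0600−79.9100) = 0.8513. V = [p*·231.5110 + (1−p*)·159.0228]/1.01 = 201.6148. B = V − Δ·S = 90.0945.
Root portfolio cost Δ·131+B reproduces V0=201.6148.

(0,0): Delta=0.8513 Bond=90.0945
(1,0): Delta=4.7417 Bond=-219.8848
(1,1): Delta=-0.3258 Bond=285.2957
V0=201.6148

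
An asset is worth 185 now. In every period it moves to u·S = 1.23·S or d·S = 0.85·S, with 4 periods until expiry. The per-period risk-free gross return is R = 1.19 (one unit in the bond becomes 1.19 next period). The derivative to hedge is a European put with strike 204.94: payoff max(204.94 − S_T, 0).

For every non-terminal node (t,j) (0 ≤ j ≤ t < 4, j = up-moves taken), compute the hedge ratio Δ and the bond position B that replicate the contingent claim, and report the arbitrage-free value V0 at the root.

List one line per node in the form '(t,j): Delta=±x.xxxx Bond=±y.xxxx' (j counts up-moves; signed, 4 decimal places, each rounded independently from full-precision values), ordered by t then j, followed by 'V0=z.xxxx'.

(0,0): Delta=-0.0219 Bond=4.2695
(1,0): Delta=-0.1705 Bond=28.4412
(1,1): Delta=-0.0098 Bond=2.3324
(2,0): Delta=-1.0000 Bond=144.7214
(2,1): Delta=-0.1030 Bond=20.8007
(2,2): Delta=-0.0023 Bond=0.6549
(3,0): Delta=-1.0000 Bond=172.2185
(3,1): Delta=-1.0000 Bond=172.2185
(3,2): Delta=-0.0301 Bond=7.4039
(3,3): Delta=0.0000 Bond=0.0000
V0=0.2146

Risk-neutral probability p* = (R−d)/(u−d) = (1.19−0.85)/(1.23−0.85) = 0.8947.
Terminal payoffs: V(4,0)=108.3688, V(4,1)=65.1959, V(4,2)=2.7220, V(4,3)=0.0000, V(4,4)=0.0000
  t=3,j=0: stock 113.6131 → up 139.7441 (V=65.1959), down 96.5712 (V=108.3688). Price 58.6054; hedge Δ=-1.0000, bond B=172.2185.
  t=3,j=1: stock 164.4049 → up 202.2180 (V=2.7220), down 139.7441 (V=65.1959). Price 7.8136; hedge Δ=-1.0000, bond B=172.2185.
  t=3,j=2: stock 237.9035 → up 292.6213 (V=0.0000), down 202.2180 (V=2.7220). Price 0.2408; hedge Δ=-0.0301, bond B=7.4039.
  t=3,j=3: stock 344.2604 → up 423.4403 (V=0.0000), down 292.6213 (V=0.0000). Price 0.0000; hedge Δ=0.0000, bond B=0.0000.
  t=2,j=0: stock 133.6625 → up 164.4049 (V=7.8136), down 113.6131 (V=58.6054). Price 11.0589; hedge Δ=-1.0000, bond B=144.7214.
  t=2,j=1: stock 193.4175 → up 237.9035 (V=0.2408), down 164.4049 (V=7.8136). Price 0.8722; hedge Δ=-0.1030, bond B=20.8007.
  t=2,j=2: stock 279.8865 → up 344.2604 (V=0.0000), down 237.9035 (V=0.2408). Price 0.0213; hedge Δ=-0.0023, bond B=0.6549.
  t=1,j=0: stock 157.2500 → up 193.4175 (V=0.8722), down 133.6625 (V=11.0589). Price 1.6340; hedge Δ=-0.1705, bond B=28.4412.
  t=1,j=1: stock 227.5500 → up 279.8865 (V=0.0213), down 193.4175 (V=0.8722). Price 0.0932; hedge Δ=-0.0098, bond B=2.3324.
  t=0,j=0: stock 185.0000 → up 227.5500 (V=0.0932), down 157.2500 (V=1.6340). Price 0.2146; hedge Δ=-0.0219, bond B=4.2695.
Each (Δ,B) replicates both successor values, so the strategy is self-financing and V0 is arbitrage-free.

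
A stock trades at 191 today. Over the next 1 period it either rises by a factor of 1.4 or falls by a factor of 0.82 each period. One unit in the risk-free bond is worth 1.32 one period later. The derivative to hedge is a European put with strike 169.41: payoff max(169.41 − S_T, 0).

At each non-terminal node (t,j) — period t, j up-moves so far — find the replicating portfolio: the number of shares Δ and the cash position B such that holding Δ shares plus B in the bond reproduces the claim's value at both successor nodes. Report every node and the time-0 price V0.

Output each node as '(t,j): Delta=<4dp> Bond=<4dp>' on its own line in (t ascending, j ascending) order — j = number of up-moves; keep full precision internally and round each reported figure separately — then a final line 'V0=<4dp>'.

The replicating-portfolio and risk-neutral prices coincide; use p* = (1.32−0.82)/(1.4−0.82) = 0.8621 for the latter.
Terminal payoffs: V(1,0)=12.7900, V(1,1)=0.0000
(0,0): S=191.0000. Δ = (V_up−V_dn)/(S_up−S_dn) = (0.0000−12.7900)/(267.4000−156.6200) = -0.1155. V = [p*·0.0000 + (1−p*)·12.7900]/1.32 = 1.3365. B = V − Δ·S = 23.3882.
Self-financing check: at every node Δ·S+B equals the discounted successor values.

(0,0): Delta=-0.1155 Bond=23.3882
V0=1.3365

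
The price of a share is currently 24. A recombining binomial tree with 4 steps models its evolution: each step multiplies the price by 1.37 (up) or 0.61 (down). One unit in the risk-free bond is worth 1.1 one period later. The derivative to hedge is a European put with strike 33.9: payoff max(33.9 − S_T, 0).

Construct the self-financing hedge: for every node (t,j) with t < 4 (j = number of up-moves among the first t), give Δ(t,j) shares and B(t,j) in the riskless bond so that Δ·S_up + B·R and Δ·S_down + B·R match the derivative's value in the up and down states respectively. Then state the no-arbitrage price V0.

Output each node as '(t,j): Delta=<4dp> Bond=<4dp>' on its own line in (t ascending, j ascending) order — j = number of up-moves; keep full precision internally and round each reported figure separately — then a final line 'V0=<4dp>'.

Risk-neutral probability p* = (R−d)/(u−d) = (1.1−0.61)/(1.37−0.61) = 0.6447.
Terminal values V(4,·): V(4,0)=30.5770, V(4,1)=26.4369, V(4,2)=17.1385, V(4,3)=0.0000, V(4,4)=0.0000
Node (3,0) S=5.4475: V=(p*·26.4369+(1−p*)·30.5770)/1.1=25.3706; Δ=(26.4369−30.5770)/(7.4631−3.3230)=-1.0000; B=V−Δ·S=30.8182
Node (3,1) S=12.2346: V=(p*·17.1385+(1−p*)·26.4369)/1.1=18.5835; Δ=(17.1385−26.4369)/(16.7615−7.4631)=-1.0000; B=V−Δ·S=30.8182
Node (3,2) S=27.4778: V=(p*·0.0000+(1−p*)·17.1385)/1.1=5.5352; Δ=(0.0000−17.1385)/(37.6446−16.7615)=-0.8207; B=V−Δ·S=28.0859
Node (3,3) S=61.7125: V=(p*·0.0000+(1−p*)·0.0000)/1.1=0.0000; Δ=(0.0000−0.0000)/(84.5461−37.6446)=0.0000; B=V−Δ·S=0.0000
Node (2,0) S=8.9304: V=(p*·18.5835+(1−p*)·25.3706)/1.1=19.0861; Δ=(18.5835−25.3706)/(12.2346−5.4475)=-1.0000; B=V−Δ·S=28.0165
Node (2,1) S=20.0568: V=(p*·5.5352+(1−p*)·18.5835)/1.1=9.2462; Δ=(5.5352−18.5835)/(27.4778−12.2346)=-0.8560; B=V−Δ·S=26.4151
Node (2,2) S=45.0456: V=(p*·0.0000+(1−p*)·5.5352)/1.1=1.7877; Δ=(0.0000−5.5352)/(61.7125−27.4778)=-0.1617; B=V−Δ·S=9.0708
Node (1,0) S=14.6400: V=(p*·9.2462+(1−p*)·19.0861)/1.1=11.5836; Δ=(9.2462−19.0861)/(20.0568−8.9304)=-0.8844; B=V−Δ·S=24.5309
Node (1,1) S=32.8800: V=(p*·1.7877+(1−p*)·9.2462)/1.1=4.0340; Δ=(1.7877−9.2462)/(45.0456−20.0568)=-0.2985; B=V−Δ·S=13.8478
Node (0,0) S=24.0000: V=(p*·4.0340+(1−p*)·11.5836)/1.1=6.1055; Δ=(4.0340−11.5836)/(32.8800−14.6400)=-0.4139; B=V−Δ·S=16.0392
The time-0 hedge costs 6.1055, which is the no-arbitrage price.

(0,0): Delta=-0.4139 Bond=16.0392
(1,0): Delta=-0.8844 Bond=24.5309
(1,1): Delta=-0.2985 Bond=13.8478
(2,0): Delta=-1.0000 Bond=28.0165
(2,1): Delta=-0.8560 Bond=26.4151
(2,2): Delta=-0.1617 Bond=9.0708
(3,0): Delta=-1.0000 Bond=30.8182
(3,1): Delta=-1.0000 Bond=30.8182
(3,2): Delta=-0.8207 Bond=28.0859
(3,3): Delta=0.0000 Bond=0.0000
V0=6.1055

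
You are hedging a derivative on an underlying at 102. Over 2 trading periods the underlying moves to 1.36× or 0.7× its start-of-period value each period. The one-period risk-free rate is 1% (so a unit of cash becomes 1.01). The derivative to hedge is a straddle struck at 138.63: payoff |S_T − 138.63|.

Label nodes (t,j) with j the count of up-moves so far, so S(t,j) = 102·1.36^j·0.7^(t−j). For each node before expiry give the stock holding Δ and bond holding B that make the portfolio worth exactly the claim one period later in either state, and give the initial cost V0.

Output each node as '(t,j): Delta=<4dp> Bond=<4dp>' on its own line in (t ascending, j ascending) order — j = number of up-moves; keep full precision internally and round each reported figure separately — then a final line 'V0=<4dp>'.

The replicating-portfolio and risk-neutral prices coincide; use p* = (1.01−0.7)/(1.36−0.7) = 0.4697 for the latter.
At expiry t=2: V(2,0)=88.6500, V(2,1)=41.5260, V(2,2)=50.0292
(1,0): S=71.4000. Δ = (V_up−V_dn)/(S_up−S_dn) = (41.5260−88.6500)/(97.1040−49.9800) = -1.0000. V = [p*·41.5260 + (1−p*)·88.6500]/1.01 = 65.8574. B = V − Δ·S = 137.2574.
(1,1): S=138.7200. Δ = (V_up−V_dn)/(S_up−S_dn) = (50.0292−41.5260)/(188.6592−97.1040) = 0.0929. V = [p*·50.0292 + (1−p*)·41.5260]/1.01 = 45.0692. B = V − Δ·S = 32.1856.
(0,0): S=102.0000. Δ = (V_up−V_dn)/(S_up−S_dn) = (45.0692−65.8574)/(138.7200−71.4000) = -0.3088. V = [p*·45.0692 + (1−p*)·65.8574]/1.01 = 55.5379. B = V − Δ·S = 87.0352.
Root portfolio cost Δ·102+B reproduces V0=55.5379.

(0,0): Delta=-0.3088 Bond=87.0352
(1,0): Delta=-1.0000 Bond=137.2574
(1,1): Delta=0.0929 Bond=32.1856
V0=55.5379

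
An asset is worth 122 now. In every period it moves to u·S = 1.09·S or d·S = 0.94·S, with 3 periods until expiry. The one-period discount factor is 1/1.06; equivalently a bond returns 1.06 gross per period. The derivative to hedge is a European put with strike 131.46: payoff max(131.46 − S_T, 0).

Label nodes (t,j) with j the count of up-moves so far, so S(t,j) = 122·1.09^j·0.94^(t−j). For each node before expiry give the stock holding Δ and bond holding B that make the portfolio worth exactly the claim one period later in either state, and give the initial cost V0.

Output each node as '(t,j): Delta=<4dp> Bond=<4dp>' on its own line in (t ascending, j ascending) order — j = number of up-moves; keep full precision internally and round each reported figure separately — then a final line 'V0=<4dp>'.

(0,0): Delta=-0.2487 Bond=31.6683
(1,0): Delta=-0.7898 Bond=95.6208
(1,1): Delta=-0.1320 Bond=18.0553
(2,0): Delta=-1.0000 Bond=124.0189
(2,1): Delta=-0.7445 Bond=95.6929
(2,2): Delta=0.0000 Bond=0.0000
V0=1.3275

Since d<R<u, set p* = (R−d)/(u−d) = 0.8000; price each node as the discounted p*-expectation of its children.
Terminal payoffs: V(3,0)=30.1288, V(3,1)=13.9589, V(3,2)=0.0000, V(3,3)=0.0000
(2,0): S=107.7992. Δ = (V_up−V_dn)/(S_up−S_dn) = (13.9589−30.1288)/(117.5011−101.3312) = -1.0000. V = [p*·13.9589 + (1−p*)·30.1288]/1.06 = 16.2197. B = V − Δ·S = 124.0189.
(2,1): S=125.0012. Δ = (V_up−V_dn)/(S_up−S_dn) = (0.0000−13.9589)/(136.2513−117.5011) = -0.7445. V = [p*·0.0000 + (1−p*)·13.9589]/1.06 = 2.6337. B = V − Δ·S = 95.6929.
(2,2): S=144.9482. Δ = (V_up−V_dn)/(S_up−S_dn) = (0.0000−0.0000)/(157.9935−136.2513) = 0.0000. V = [p*·0.0000 + (1−p*)·0.0000]/1.06 = 0.0000. B = V − Δ·S = 0.0000.
(1,0): S=114.6800. Δ = (V_up−V_dn)/(S_up−S_dn) = (2.6337−16.2197)/(125.0012−107.7992) = -0.7898. V = [p*·2.6337 + (1−p*)·16.2197]/1.06 = 5.0481. B = V − Δ·S = 95.6208.
(1,1): S=132.9800. Δ = (V_up−V_dn)/(S_up−S_dn) = (0.0000−2.6337)/(144.9482−125.0012) = -0.1320. V = [p*·0.0000 + (1−p*)·2.6337]/1.06 = 0.4969. B = V − Δ·S = 18.0553.
(0,0): S=122.0000. Δ = (V_up−V_dn)/(S_up−S_dn) = (0.4969−5.0481)/(132.9800−114.6800) = -0.2487. V = [p*·0.4969 + (1−p*)·5.0481]/1.06 = 1.3275. B = V − Δ·S = 31.6683.
Self-financing check: at every node Δ·S+B equals the discounted successor values.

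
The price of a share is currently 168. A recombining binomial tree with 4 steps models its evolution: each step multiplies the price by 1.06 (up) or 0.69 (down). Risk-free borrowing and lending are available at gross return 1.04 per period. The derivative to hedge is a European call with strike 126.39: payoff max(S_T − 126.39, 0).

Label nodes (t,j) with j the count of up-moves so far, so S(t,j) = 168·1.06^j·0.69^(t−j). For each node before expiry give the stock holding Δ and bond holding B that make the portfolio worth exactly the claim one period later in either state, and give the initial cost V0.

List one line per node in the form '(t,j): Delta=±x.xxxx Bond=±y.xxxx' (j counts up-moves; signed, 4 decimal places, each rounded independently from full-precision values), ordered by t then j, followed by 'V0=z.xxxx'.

No-arbitrage ⇒ martingale measure with p* = (R−d)/(u−d) = 0.9459.
At expiry t=4: V(4,0)=0.0000, V(4,1)=0.0000, V(4,2)=0.0000, V(4,3)=11.6726, V(4,4)=85.7061
  t=3,j=0: stock 55.1895 → up 58.5009 (V=0.0000), down 38.0808 (V=0.0000). Price 0.0000; hedge Δ=0.0000, bond B=0.0000.
  t=3,j=1: stock 84.7839 → up 89.8709 (V=0.0000), down 58.5009 (V=0.0000). Price 0.0000; hedge Δ=0.0000, bond B=0.0000.
  t=3,j=2: stock 130.2477 → up 138.0626 (V=11.6726), down 89.8709 (V=0.0000). Price 10.6169; hedge Δ=0.2422, bond B=-20.9306.
  t=3,j=3: stock 200.0907 → up 212.0961 (V=85.7061), down 138.0626 (V=11.6726). Price 78.5618; hedge Δ=1.0000, bond B=-121.5288.
  t=2,j=0: stock 79.9848 → up 84.7839 (V=0.0000), down 55.1895 (V=0.0000). Price 0.0000; hedge Δ=0.0000, bond B=0.0000.
  t=2,j=1: stock 122.8752 → up 130.2477 (V=10.6169), down 84.7839 (V=0.0000). Price 9.6568; hedge Δ=0.2335, bond B=-19.0377.
  t=2,j=2: stock 188.7648 → up 200.0907 (V=78.5618), down 130.2477 (V=10.6169). Price 72.0088; hedge Δ=0.9728, bond B=-111.6261.
  t=1,j=0: stock 115.9200 → up 122.8752 (V=9.6568), down 79.9848 (V=0.0000). Price 8.7835; hedge Δ=0.2252, bond B=-17.3160.
  t=1,j=1: stock 178.0800 → up 188.7648 (V=72.0088), down 122.8752 (V=9.6568). Price 65.9985; hedge Δ=0.9463, bond B=-102.5205.
  t=0,j=0: stock 168.0000 → up 178.0800 (V=65.9985), down 115.9200 (V=8.7835). Price 60.4863; hedge Δ=0.9204, bond B=-94.1489.
Each (Δ,B) replicates both successor values, so the strategy is self-financing and V0 is arbitrage-free.

(0,0): Delta=0.9204 Bond=-94.1489
(1,0): Delta=0.2252 Bond=-17.3160
(1,1): Delta=0.9463 Bond=-102.5205
(2,0): Delta=0.0000 Bond=0.0000
(2,1): Delta=0.2335 Bond=-19.0377
(2,2): Delta=0.9728 Bond=-111.6261
(3,0): Delta=0.0000 Bond=0.0000
(3,1): Delta=0.0000 Bond=0.0000
(3,2): Delta=0.2422 Bond=-20.9306
(3,3): Delta=1.0000 Bond=-121.5288
V0=60.4863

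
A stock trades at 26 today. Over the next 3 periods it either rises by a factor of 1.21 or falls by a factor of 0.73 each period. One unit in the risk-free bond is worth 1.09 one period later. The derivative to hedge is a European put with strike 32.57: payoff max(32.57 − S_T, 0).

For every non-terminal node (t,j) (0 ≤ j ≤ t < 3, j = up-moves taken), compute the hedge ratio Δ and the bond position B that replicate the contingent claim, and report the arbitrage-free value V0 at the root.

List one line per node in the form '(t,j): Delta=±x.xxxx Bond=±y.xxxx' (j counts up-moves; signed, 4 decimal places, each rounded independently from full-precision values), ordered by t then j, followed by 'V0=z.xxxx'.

(0,0): Delta=-0.4882 Bond=16.2384
(1,0): Delta=-1.0000 Bond=27.4135
(1,1): Delta=-0.3853 Bond=14.4620
(2,0): Delta=-1.0000 Bond=29.8807
(2,1): Delta=-1.0000 Bond=29.8807
(2,2): Delta=-0.2617 Bond=11.0579
V0=3.5448

Risk-neutral probability p* = (R−d)/(u−d) = (1.09−0.73)/(1.21−0.73) = 0.7500.
At expiry t=3: V(3,0)=22.4556, V(3,1)=15.8050, V(3,2)=4.7814, V(3,3)=0.0000
  t=2,j=0: stock 13.8554 → up 16.7650 (V=15.8050), down 10.1144 (V=22.4556). Price 16.0253; hedge Δ=-1.0000, bond B=29.8807.
  t=2,j=1: stock 22.9658 → up 27.7886 (V=4.7814), down 16.7650 (V=15.8050). Price 6.9149; hedge Δ=-1.0000, bond B=29.8807.
  t=2,j=2: stock 38.0666 → up 46.0606 (V=0.0000), down 27.7886 (V=4.7814). Price 1.0966; hedge Δ=-0.2617, bond B=11.0579.
  t=1,j=0: stock 18.9800 → up 22.9658 (V=6.9149), down 13.8554 (V=16.0253). Price 8.4335; hedge Δ=-1.0000, bond B=27.4135.
  t=1,j=1: stock 31.4600 → up 38.0666 (V=1.0966), down 22.9658 (V=6.9149). Price 2.3406; hedge Δ=-0.3853, bond B=14.4620.
  t=0,j=0: stock 26.0000 → up 31.4600 (V=2.3406), down 18.9800 (V=8.4335). Price 3.5448; hedge Δ=-0.4882, bond B=16.2384.
The time-0 hedge costs 3.5448, which is the no-arbitrage price.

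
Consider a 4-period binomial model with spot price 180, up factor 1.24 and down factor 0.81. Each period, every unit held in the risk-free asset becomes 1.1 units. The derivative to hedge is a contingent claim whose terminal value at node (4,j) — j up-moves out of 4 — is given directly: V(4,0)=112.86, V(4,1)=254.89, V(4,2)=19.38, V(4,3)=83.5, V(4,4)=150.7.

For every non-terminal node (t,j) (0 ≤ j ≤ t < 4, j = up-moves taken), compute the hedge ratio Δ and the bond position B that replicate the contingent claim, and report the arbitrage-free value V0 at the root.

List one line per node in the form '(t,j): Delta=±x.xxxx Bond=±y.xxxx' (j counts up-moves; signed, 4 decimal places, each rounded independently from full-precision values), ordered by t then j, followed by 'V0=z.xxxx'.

Risk-neutral probability p* = (R−d)/(u−d) = (1.1−0.81)/(1.24−0.81) = 0.6744.
Terminal values V(4,·): V(4,0)=112.8600, V(4,1)=254.8900, V(4,2)=19.3800, V(4,3)=83.5000, V(4,4)=150.7000
  t=3,j=0: stock 95.6594 → up 118.6176 (V=254.8900), down 77.4841 (V=112.8600). Price 189.6797; hedge Δ=3.4529, bond B=-140.6226.
  t=3,j=1: stock 146.4415 → up 181.5875 (V=19.3800), down 118.6176 (V=254.8900). Price 87.3252; hedge Δ=-3.7400, bond B=635.0228.
  t=3,j=2: stock 224.1821 → up 277.9858 (V=83.5000), down 181.5875 (V=19.3800). Price 56.9307; hedge Δ=0.6652, bond B=-92.1856.
  t=3,j=3: stock 343.1923 → up 425.5585 (V=150.7000), down 277.9858 (V=83.5000). Price 117.1099; hedge Δ=0.4554, bond B=-39.1691.
  t=2,j=0: stock 118.0980 → up 146.4415 (V=87.3252), down 95.6594 (V=189.6797). Price 109.6817; hedge Δ=-2.0156, bond B=347.7155.
  t=2,j=1: stock 180.7920 → up 224.1821 (V=56.9307), down 146.4415 (V=87.3252). Price 60.7514; hedge Δ=-0.3910, bond B=131.4363.
  t=2,j=2: stock 276.7680 → up 343.1923 (V=117.1099), down 224.1821 (V=56.9307). Price 88.6515; hedge Δ=0.5057, bond B=-51.3003.
  t=1,j=0: stock 145.8000 → up 180.7920 (V=60.7514), down 118.0980 (V=109.6817). Price 69.7111; hedge Δ=-0.7805, bond B=183.5025.
  t=1,j=1: stock 223.2000 → up 276.7680 (V=88.6515), down 180.7920 (V=60.7514). Price 72.3343; hedge Δ=0.2907, bond B=7.4503.
  t=0,j=0: stock 180.0000 → up 223.2000 (V=72.3343), down 145.8000 (V=69.7111). Price 64.9820; hedge Δ=0.0339, bond B=58.8815.
Self-financing check: at every node Δ·S+B equals the discounted successor values.

(0,0): Delta=0.0339 Bond=58.8815
(1,0): Delta=-0.7805 Bond=183.5025
(1,1): Delta=0.2907 Bond=7.4503
(2,0): Delta=-2.0156 Bond=347.7155
(2,1): Delta=-0.3910 Bond=131.4363
(2,2): Delta=0.5057 Bond=-51.3003
(3,0): Delta=3.4529 Bond=-140.6226
(3,1): Delta=-3.7400 Bond=635.0228
(3,2): Delta=0.6652 Bond=-92.1856
(3,3): Delta=0.4554 Bond=-39.1691
V0=64.9820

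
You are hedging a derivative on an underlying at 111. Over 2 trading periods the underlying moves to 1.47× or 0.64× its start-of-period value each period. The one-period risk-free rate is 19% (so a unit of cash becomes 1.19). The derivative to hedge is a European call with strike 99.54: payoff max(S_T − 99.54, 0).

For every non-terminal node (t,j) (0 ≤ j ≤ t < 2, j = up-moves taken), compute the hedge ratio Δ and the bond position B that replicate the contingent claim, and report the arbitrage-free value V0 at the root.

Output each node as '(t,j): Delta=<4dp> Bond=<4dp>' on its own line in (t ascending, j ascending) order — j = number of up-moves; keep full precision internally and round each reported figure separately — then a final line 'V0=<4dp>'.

(0,0): Delta=0.8336 Bond=-47.4768
(1,0): Delta=0.0829 Bond=-3.1678
(1,1): Delta=1.0000 Bond=-83.6471
V0=45.0540

No-arbitrage ⇒ martingale measure with p* = (R−d)/(u−d) = 0.6627.
Payoff layer (t=2): V(2,0)=0.0000, V(2,1)=4.8888, V(2,2)=140.3199
(1,0): S=71.0400. Δ = (V_up−V_dn)/(S_up−S_dn) = (4.8888−0.0000)/(104.4288−45.4656) = 0.0829. V = [p*·4.8888 + (1−p*)·0.0000]/1.19 = 2.7223. B = V − Δ·S = -3.1678.
(1,1): S=163.1700. Δ = (V_up−V_dn)/(S_up−S_dn) = (140.3199−4.8888)/(239.8599−104.4288) = 1.0000. V = [p*·140.3199 + (1−p*)·4.8888]/1.19 = 79.5229. B = V − Δ·S = -83.6471.
(0,0): S=111.0000. Δ = (V_up−V_dn)/(S_up−S_dn) = (79.5229−2.7223)/(163.1700−71.0400) = 0.8336. V = [p*·79.5229 + (1−p*)·2.7223]/1.19 = 45.0540. B = V − Δ·S = -47.4768.
Root portfolio cost Δ·111+B reproduces V0=45.0540.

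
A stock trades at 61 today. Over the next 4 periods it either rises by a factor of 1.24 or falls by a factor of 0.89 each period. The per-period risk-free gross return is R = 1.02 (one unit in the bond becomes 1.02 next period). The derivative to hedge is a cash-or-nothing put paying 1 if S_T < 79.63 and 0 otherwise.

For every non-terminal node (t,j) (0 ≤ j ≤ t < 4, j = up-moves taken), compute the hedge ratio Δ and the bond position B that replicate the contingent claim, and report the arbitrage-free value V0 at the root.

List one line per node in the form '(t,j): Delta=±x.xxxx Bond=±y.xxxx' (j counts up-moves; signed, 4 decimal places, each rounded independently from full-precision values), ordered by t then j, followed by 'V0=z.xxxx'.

Under the risk-neutral measure, an up-move has probability p* = (R−d)/(u−d) = 0.3714 and values discount at R = 1.02.
Terminal values V(4,·): V(4,0)=1.0000, V(4,1)=1.0000, V(4,2)=1.0000, V(4,3)=0.0000, V(4,4)=0.0000
(3,0): S=43.0031. Δ = (V_up−V_dn)/(S_up−S_dn) = (1.0000−1.0000)/(53.3239−38.2728) = 0.0000. V = [p*·1.0000 + (1−p*)·1.0000]/1.02 = 0.9804. B = V − Δ·S = 0.9804.
(3,1): S=59.9144. Δ = (V_up−V_dn)/(S_up−S_dn) = (1.0000−1.0000)/(74.2939−53.3239) = 0.0000. V = [p*·1.0000 + (1−p*)·1.0000]/1.02 = 0.9804. B = V − Δ·S = 0.9804.
(3,2): S=83.4763. Δ = (V_up−V_dn)/(S_up−S_dn) = (0.0000−1.0000)/(103.5106−74.2939) = -0.0342. V = [p*·0.0000 + (1−p*)·1.0000]/1.02 = 0.6162. B = V − Δ·S = 3.4734.
(3,3): S=116.3041. Δ = (V_up−V_dn)/(S_up−S_dn) = (0.0000−0.0000)/(144.2170−103.5106) = 0.0000. V = [p*·0.0000 + (1−p*)·0.0000]/1.02 = 0.0000. B = V − Δ·S = 0.0000.
(2,0): S=48.3181. Δ = (V_up−V_dn)/(S_up−S_dn) = (0.9804−0.9804)/(59.9144−43.0031) = 0.0000. V = [p*·0.9804 + (1−p*)·0.9804]/1.02 = 0.9612. B = V − Δ·S = 0.9612.
(2,1): S=67.3196. Δ = (V_up−V_dn)/(S_up−S_dn) = (0.6162−0.9804)/(83.4763−59.9144) = -0.0155. V = [p*·0.6162 + (1−p*)·0.9804]/1.02 = 0.8286. B = V − Δ·S = 1.8690.
(2,2): S=93.7936. Δ = (V_up−V_dn)/(S_up−S_dn) = (0.0000−0.6162)/(116.3041−83.4763) = -0.0188. V = [p*·0.0000 + (1−p*)·0.6162]/1.02 = 0.3798. B = V − Δ·S = 2.1405.
(1,0): S=54.2900. Δ = (V_up−V_dn)/(S_up−S_dn) = (0.8286−0.9612)/(67.3196−48.3181) = -0.0070. V = [p*·0.8286 + (1−p*)·0.9612]/1.02 = 0.8940. B = V − Δ·S = 1.2729.
(1,1): S=75.6400. Δ = (V_up−V_dn)/(S_up−S_dn) = (0.3798−0.8286)/(93.7936−67.3196) = -0.0170. V = [p*·0.3798 + (1−p*)·0.8286]/1.02 = 0.6489. B = V − Δ·S = 1.9312.
(0,0): S=61.0000. Δ = (V_up−V_dn)/(S_up−S_dn) = (0.6489−0.8940)/(75.6400−54.2900) = -0.0115. V = [p*·0.6489 + (1−p*)·0.8940]/1.02 = 0.7872. B = V − Δ·S = 1.4877.
The time-0 hedge costs 0.7872, which is the no-arbitrage price.

(0,0): Delta=-0.0115 Bond=1.4877
(1,0): Delta=-0.0070 Bond=1.2729
(1,1): Delta=-0.0170 Bond=1.9312
(2,0): Delta=0.0000 Bond=0.9612
(2,1): Delta=-0.0155 Bond=1.8690
(2,2): Delta=-0.0188 Bond=2.1405
(3,0): Delta=0.0000 Bond=0.9804
(3,1): Delta=0.0000 Bond=0.9804
(3,2): Delta=-0.0342 Bond=3.4734
(3,3): Delta=0.0000 Bond=0.0000
V0=0.7872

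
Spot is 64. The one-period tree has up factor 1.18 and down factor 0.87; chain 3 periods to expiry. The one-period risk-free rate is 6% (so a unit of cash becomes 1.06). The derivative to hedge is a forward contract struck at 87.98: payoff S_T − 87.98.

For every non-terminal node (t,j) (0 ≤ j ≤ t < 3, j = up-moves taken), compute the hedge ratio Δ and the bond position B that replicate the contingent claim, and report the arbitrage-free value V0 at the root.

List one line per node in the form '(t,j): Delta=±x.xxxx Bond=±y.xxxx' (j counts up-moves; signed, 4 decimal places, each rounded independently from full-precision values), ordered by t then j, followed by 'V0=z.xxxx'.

Under the risk-neutral measure, an up-move has probability p* = (R−d)/(u−d) = 0.6129 and values discount at R = 1.06.
At expiry t=3: V(3,0)=-45.8358, V(3,1)=-30.8189, V(3,2)=-10.4512, V(3,3)=17.1740
Node (2,0) S=48.4416: V=(p*·-30.8189+(1−p*)·-45.8358)/1.06=-34.5584; Δ=(-30.8189−-45.8358)/(57.1611−42.1442)=1.0000; B=V−Δ·S=-83.0000
Node (2,1) S=65.7024: V=(p*·-10.4512+(1−p*)·-30.8189)/1.06=-17.2976; Δ=(-10.4512−-30.8189)/(77.5288−57.1611)=1.0000; B=V−Δ·S=-83.0000
Node (2,2) S=89.1136: V=(p*·17.1740+(1−p*)·-10.4512)/1.06=6.1136; Δ=(17.1740−-10.4512)/(105.1540−77.5288)=1.0000; B=V−Δ·S=-83.0000
Node (1,0) S=55.6800: V=(p*·-17.2976+(1−p*)·-34.5584)/1.06=-22.6219; Δ=(-17.2976−-34.5584)/(65.7024−48.4416)=1.0000; B=V−Δ·S=-78.3019
Node (1,1) S=75.5200: V=(p*·6.1136+(1−p*)·-17.2976)/1.06=-2.7819; Δ=(6.1136−-17.2976)/(89.1136−65.7024)=1.0000; B=V−Δ·S=-78.3019
Node (0,0) S=64.0000: V=(p*·-2.7819+(1−p*)·-22.6219)/1.06=-9.8697; Δ=(-2.7819−-22.6219)/(75.5200−55.6800)=1.0000; B=V−Δ·S=-73.8697
Each (Δ,B) replicates both successor values, so the strategy is self-financing and V0 is arbitrage-free.

(0,0): Delta=1.0000 Bond=-73.8697
(1,0): Delta=1.0000 Bond=-78.3019
(1,1): Delta=1.0000 Bond=-78.3019
(2,0): Delta=1.0000 Bond=-83.0000
(2,1): Delta=1.0000 Bond=-83.0000
(2,2): Delta=1.0000 Bond=-83.0000
V0=-9.8697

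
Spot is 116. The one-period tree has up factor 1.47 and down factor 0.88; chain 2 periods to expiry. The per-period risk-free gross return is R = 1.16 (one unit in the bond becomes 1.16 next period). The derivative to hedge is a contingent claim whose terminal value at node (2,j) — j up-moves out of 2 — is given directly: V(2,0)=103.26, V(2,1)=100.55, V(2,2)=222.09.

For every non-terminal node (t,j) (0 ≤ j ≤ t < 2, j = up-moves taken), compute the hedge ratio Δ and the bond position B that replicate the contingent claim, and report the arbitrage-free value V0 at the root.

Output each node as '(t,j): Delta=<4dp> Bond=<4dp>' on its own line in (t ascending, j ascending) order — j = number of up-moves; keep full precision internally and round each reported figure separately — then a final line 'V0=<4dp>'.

Under the risk-neutral measure, an up-move has probability p* = (R−d)/(u−d) = 0.4746 and values discount at R = 1.16.
At expiry t=2: V(2,0)=103.2600, V(2,1)=100.5500, V(2,2)=222.0900
Node (1,0) S=102.0800: V=(p*·100.5500+(1−p*)·103.2600)/1.16=87.9085; Δ=(100.5500−103.2600)/(150.0576−89.8304)=-0.0450; B=V−Δ·S=92.5018
Node (1,1) S=170.5200: V=(p*·222.0900+(1−p*)·100.5500)/1.16=136.4052; Δ=(222.0900−100.5500)/(250.6644−150.0576)=1.2081; B=V−Δ·S=-69.5948
Node (0,0) S=116.0000: V=(p*·136.4052+(1−p*)·87.9085)/1.16=95.6240; Δ=(136.4052−87.9085)/(170.5200−102.0800)=0.7086; B=V−Δ·S=13.4263
The time-0 hedge costs 95.6240, which is the no-arbitrage price.

(0,0): Delta=0.7086 Bond=13.4263
(1,0): Delta=-0.0450 Bond=92.5018
(1,1): Delta=1.2081 Bond=-69.5948
V0=95.6240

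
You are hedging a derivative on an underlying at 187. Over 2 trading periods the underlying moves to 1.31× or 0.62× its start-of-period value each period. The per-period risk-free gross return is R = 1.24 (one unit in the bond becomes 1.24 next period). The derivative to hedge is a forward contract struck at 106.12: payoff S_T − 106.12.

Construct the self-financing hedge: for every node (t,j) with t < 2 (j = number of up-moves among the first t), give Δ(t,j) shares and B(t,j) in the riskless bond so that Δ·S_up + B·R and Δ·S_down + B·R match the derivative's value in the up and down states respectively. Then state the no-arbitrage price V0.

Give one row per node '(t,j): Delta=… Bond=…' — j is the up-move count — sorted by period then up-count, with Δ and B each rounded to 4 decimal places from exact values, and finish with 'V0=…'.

(0,0): Delta=1.0000 Bond=-69.0166
(1,0): Delta=1.0000 Bond=-85.5806
(1,1): Delta=1.0000 Bond=-85.5806
V0=117.9834

Since d<R<u, set p* = (R−d)/(u−d) = 0.8986; price each node as the discounted p*-expectation of its children.
Payoff layer (t=2): V(2,0)=-34.2372, V(2,1)=45.7614, V(2,2)=214.7907
Node (1,0) S=115.9400: V=(p*·45.7614+(1−p*)·-34.2372)/1.24=30.3594; Δ=(45.7614−-34.2372)/(151.8814−71.8828)=1.0000; B=V−Δ·S=-85.5806
Node (1,1) S=244.9700: V=(p*·214.7907+(1−p*)·45.7614)/1.24=159.3894; Δ=(214.7907−45.7614)/(320.9107−151.8814)=1.0000; B=V−Δ·S=-85.5806
Node (0,0) S=187.0000: V=(p*·159.3894+(1−p*)·30.3594)/1.24=117.9834; Δ=(159.3894−30.3594)/(244.9700−115.9400)=1.0000; B=V−Δ·S=-69.0166
Self-financing check: at every node Δ·S+B equals the discounted successor values.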